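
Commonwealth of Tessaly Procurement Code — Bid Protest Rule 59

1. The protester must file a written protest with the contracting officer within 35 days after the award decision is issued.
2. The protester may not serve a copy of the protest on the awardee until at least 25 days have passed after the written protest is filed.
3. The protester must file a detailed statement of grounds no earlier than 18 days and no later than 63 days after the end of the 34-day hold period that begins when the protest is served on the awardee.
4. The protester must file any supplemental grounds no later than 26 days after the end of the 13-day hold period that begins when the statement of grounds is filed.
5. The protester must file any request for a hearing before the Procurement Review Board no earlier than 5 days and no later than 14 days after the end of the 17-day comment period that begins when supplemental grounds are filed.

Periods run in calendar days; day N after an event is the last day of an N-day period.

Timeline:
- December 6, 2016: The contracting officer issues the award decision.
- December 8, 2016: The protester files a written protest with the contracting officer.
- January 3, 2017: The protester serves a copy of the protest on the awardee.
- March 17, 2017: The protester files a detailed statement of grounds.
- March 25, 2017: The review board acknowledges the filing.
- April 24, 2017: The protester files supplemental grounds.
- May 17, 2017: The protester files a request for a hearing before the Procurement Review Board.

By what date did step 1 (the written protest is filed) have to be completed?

Step 1 runs from December 6, 2016, when the award decision is issued. 35 days after December 6, 2016 is January 10, 2017.

January 10, 2017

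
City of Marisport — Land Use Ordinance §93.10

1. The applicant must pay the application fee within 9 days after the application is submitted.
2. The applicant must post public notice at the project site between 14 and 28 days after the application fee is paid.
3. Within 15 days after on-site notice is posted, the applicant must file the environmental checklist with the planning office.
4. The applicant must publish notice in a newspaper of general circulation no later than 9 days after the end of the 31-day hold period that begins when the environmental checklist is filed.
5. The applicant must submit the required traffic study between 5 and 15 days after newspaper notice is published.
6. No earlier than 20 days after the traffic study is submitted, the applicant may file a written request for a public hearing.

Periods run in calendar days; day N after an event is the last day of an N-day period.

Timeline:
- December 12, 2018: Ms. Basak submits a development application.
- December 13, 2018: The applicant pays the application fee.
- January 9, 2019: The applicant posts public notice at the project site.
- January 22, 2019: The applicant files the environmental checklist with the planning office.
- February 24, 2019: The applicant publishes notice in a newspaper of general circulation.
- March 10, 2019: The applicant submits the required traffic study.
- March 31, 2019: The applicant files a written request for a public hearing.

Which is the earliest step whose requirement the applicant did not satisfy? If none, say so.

Step 1 — counting 9 days from December 12, 2018 (when the application is submitted) gives a deadline of December 21, 2018; December 13, 2018 is within that limit.
Step 2 — 14 and 28 days from December 13, 2018 (when the application fee is paid) are December 27, 2018 and January 10, 2019 respectively; done January 9, 2019 — within the window.
Step 3 — counting 15 days from January 9, 2019 (when on-site notice is posted) gives a deadline of January 24, 2019; done January 22, 2019 — timely.
Step 4 — counting 9 days from February 22, 2019 (end of the 31-day hold period, which began when the environmental checklist is filed on January 22, 2019) gives a deadline of March 3, 2019; February 24, 2019 is within that limit.
Step 5 — 5 and 15 days from February 24, 2019 (when newspaper notice is published) are March 1, 2019 and March 11, 2019 respectively; March 10, 2019 falls inside that range.
Step 6 — must wait 20 days from March 10, 2019 (when the traffic study is submitted), so not before March 30, 2019; March 31, 2019 is on or after that date.

None — every step was satisfied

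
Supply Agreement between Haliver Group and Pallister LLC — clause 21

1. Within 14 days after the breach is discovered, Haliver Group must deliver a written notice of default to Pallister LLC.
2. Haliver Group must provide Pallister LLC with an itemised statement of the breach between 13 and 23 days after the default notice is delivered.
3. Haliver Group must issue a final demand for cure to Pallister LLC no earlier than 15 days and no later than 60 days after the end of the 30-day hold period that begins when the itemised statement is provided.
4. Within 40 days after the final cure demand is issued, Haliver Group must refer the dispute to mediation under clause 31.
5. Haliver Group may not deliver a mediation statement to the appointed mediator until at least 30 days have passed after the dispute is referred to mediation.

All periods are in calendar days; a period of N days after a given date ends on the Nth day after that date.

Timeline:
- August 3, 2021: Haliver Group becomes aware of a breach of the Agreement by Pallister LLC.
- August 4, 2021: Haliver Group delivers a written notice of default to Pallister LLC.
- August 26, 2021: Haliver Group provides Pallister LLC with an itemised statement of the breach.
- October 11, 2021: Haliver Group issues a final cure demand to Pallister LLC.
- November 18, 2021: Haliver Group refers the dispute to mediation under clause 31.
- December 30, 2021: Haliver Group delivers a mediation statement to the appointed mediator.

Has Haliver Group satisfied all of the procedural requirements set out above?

Yes

Step 1 — counting 14 days from August 3, 2021 (when the breach is discovered) gives a deadline of August 17, 2021; completed August 4, 2021, before the deadline.
Step 2 — 13 and 23 days from August 4, 2021 (when the default notice is delivered) are August 17, 2021 and August 27, 2021 respectively; done August 26, 2021, which is between those dates.
Step 3 — 15 and 60 days from September 25, 2021 (end of the 30-day hold period, which began when the itemised statement is provided on August 26, 2021) are October 10, 2021 and November 24, 2021 respectively; done October 11, 2021, which is between those dates.
Step 4 — counting 40 days from October 11, 2021 (when the final cure demand is issued) gives a deadline of November 20, 2021; November 18, 2021 is within that limit.
Step 5 — must wait 30 days from November 18, 2021 (when the dispute is referred to mediation), so not before December 18, 2021; December 30, 2021 is on or after that date.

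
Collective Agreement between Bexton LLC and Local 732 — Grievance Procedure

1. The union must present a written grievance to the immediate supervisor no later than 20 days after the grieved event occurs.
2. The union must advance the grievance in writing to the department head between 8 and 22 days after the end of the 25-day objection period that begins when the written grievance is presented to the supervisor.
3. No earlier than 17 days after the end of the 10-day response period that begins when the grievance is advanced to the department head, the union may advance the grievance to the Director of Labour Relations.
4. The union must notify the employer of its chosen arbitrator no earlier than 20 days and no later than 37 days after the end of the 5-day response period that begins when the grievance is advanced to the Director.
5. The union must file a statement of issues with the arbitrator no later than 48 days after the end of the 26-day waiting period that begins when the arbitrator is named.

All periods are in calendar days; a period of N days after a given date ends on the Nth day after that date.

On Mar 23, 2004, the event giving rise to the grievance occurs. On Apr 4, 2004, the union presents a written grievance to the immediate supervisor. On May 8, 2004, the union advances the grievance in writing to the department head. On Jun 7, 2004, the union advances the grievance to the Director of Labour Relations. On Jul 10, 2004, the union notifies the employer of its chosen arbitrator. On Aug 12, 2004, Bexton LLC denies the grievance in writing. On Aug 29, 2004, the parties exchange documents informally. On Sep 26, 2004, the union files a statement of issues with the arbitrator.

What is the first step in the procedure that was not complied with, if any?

Step 5

Step 1 — counting 20 days from Mar 23, 2004 (when the grieved event occurs) gives a deadline of Apr 12, 2004; done Apr 4, 2004 — timely.
Step 2 — 8 and 22 days from Apr 29, 2004 (end of the 25-day objection period, which began when the written grievance is presented to the supervisor on Apr 4, 2004) are May 7, 2004 and May 21, 2004 respectively; done May 8, 2004 — within the window.
Step 3 — must wait 17 days from May 18, 2004 (end of the 10-day response period, which began when the grievance is advanced to the department head on May 8, 2004), so not before Jun 4, 2004; Jun 7, 2004 is on or after that date.
Step 4 — 20 and 37 days from Jun 12, 2004 (end of the 5-day response period, which began when the grievance is advanced to the Director on Jun 7, 2004) are Jul 2, 2004 and Jul 19, 2004 respectively; Jul 10, 2004 falls inside that range.
Step 5 — counting 48 days from Aug 5, 2004 (end of the 26-day waiting period, which began when the arbitrator is named on Jul 10, 2004) gives a deadline of Sep 22, 2004; Sep 26, 2004 misses that deadline by 4 days.
No need to go further; step 5 was not satisfied.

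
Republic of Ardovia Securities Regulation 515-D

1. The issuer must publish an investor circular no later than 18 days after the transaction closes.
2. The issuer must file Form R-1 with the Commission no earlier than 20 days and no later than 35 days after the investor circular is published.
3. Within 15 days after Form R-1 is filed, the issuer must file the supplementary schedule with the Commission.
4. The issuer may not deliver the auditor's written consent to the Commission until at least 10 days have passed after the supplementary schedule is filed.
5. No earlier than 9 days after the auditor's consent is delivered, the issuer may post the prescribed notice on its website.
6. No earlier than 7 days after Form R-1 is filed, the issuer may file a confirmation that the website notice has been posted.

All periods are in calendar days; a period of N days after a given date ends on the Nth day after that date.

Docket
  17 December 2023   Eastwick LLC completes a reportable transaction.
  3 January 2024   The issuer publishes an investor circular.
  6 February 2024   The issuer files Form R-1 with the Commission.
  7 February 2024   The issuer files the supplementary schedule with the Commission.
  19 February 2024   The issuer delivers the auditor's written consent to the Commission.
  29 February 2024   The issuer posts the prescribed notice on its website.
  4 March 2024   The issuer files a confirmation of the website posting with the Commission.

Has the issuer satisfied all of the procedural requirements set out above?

Yes

(1) due by 17 December 2023 + 18 days = 4 January 2024; 3 January 2024 is within that limit.
(2) the permitted window runs from 3 January 2024 + 20 = 23 January 2024 to 3 January 2024 + 35 = 7 February 2024; done 6 February 2024, which is between those dates.
(3) due by 6 February 2024 + 15 days = 21 February 2024; done 7 February 2024 — timely.
(4) permitted from 7 February 2024 + 10 days = 17 February 2024 onward; 19 February 2024 is on or after that date.
(5) permitted from 19 February 2024 + 9 days = 28 February 2024 onward; done 29 February 2024 — permitted.
(6) permitted from 6 February 2024 + 7 days = 13 February 2024 onward; 4 March 2024 is on or after that date.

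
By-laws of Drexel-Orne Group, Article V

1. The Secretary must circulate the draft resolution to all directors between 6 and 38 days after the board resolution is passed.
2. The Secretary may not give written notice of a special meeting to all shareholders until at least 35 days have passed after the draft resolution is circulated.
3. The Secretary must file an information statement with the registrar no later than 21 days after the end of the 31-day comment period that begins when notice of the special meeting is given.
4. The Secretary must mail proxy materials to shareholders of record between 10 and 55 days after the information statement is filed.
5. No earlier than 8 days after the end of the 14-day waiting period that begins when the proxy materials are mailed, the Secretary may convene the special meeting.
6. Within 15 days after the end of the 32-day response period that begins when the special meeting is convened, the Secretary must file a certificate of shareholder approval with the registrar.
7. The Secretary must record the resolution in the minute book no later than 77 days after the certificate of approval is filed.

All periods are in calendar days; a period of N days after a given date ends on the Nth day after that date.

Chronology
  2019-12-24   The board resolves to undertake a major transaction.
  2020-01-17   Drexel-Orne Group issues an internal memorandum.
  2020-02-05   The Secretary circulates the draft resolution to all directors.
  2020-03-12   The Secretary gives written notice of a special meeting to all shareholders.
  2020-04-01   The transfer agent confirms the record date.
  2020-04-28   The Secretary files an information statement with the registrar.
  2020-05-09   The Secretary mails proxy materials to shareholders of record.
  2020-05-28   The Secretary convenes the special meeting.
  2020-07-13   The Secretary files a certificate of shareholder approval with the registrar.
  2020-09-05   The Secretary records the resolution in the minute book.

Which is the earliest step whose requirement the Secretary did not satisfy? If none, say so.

(1) the permitted window runs from 2019-12-24 + 6 = 2019-12-30 to 2019-12-24 + 38 = 2020-01-31; done 2020-02-05 — 5 days after the window closed.
That is the first point of non-compliance.

Step 1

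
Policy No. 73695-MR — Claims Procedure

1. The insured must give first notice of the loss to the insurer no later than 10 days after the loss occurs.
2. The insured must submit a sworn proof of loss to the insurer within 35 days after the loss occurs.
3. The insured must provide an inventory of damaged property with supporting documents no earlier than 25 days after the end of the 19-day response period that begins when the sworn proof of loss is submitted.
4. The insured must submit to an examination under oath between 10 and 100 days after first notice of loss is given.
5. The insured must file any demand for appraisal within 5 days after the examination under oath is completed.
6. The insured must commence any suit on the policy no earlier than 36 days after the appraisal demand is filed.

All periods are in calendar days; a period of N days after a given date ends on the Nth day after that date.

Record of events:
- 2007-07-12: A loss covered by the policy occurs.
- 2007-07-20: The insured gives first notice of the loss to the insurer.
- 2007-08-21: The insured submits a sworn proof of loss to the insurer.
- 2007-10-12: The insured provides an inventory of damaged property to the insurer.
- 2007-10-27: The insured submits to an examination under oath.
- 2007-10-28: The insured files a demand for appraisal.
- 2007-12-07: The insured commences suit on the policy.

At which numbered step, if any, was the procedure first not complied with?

Step 1: 10 days after 2007-07-12 (when the loss occurs) is 2007-07-22; completed 2007-07-20, before the deadline.
Step 2: 35 days after 2007-07-12 (when the loss occurs) is 2007-08-16; 2007-08-21 misses that deadline by 5 days.

Step 2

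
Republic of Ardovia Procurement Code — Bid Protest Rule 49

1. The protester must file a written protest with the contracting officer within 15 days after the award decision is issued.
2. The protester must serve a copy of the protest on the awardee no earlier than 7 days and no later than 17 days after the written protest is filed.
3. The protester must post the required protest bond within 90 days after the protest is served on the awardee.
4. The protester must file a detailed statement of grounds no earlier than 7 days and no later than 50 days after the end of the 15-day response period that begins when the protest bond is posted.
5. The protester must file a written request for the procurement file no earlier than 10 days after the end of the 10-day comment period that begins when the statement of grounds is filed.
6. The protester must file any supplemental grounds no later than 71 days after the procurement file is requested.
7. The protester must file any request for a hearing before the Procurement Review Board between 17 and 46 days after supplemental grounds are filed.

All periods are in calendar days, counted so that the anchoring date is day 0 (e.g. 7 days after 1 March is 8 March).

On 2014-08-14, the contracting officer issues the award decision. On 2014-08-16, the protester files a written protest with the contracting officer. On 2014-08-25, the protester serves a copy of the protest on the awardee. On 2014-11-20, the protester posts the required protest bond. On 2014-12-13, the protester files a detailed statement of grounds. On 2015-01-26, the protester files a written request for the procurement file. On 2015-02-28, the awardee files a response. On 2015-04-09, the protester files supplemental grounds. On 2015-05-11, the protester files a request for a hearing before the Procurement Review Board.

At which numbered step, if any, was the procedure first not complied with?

Step 6

(1) due by 2014-08-14 + 15 days = 2014-08-29; 2014-08-16 is within that limit.
(2) the permitted window runs from 2014-08-16 + 7 = 2014-08-23 to 2014-08-16 + 17 = 2014-09-02; 2014-08-25 falls inside that range.
(3) due by 2014-08-25 + 90 days = 2014-11-23; done 2014-11-20 — timely.
(4) the permitted window runs from 2014-12-05 + 7 = 2014-12-12 to 2014-12-05 + 50 = 2015-01-24; done 2014-12-13, which is between those dates.
(5) permitted from 2014-12-23 + 10 days = 2015-01-02 onward; done 2015-01-26 — permitted.
(6) due by 2015-01-26 + 71 days = 2015-04-07; 2015-04-09 misses that deadline by 2 days.
No need to go further; step 6 was not satisfied.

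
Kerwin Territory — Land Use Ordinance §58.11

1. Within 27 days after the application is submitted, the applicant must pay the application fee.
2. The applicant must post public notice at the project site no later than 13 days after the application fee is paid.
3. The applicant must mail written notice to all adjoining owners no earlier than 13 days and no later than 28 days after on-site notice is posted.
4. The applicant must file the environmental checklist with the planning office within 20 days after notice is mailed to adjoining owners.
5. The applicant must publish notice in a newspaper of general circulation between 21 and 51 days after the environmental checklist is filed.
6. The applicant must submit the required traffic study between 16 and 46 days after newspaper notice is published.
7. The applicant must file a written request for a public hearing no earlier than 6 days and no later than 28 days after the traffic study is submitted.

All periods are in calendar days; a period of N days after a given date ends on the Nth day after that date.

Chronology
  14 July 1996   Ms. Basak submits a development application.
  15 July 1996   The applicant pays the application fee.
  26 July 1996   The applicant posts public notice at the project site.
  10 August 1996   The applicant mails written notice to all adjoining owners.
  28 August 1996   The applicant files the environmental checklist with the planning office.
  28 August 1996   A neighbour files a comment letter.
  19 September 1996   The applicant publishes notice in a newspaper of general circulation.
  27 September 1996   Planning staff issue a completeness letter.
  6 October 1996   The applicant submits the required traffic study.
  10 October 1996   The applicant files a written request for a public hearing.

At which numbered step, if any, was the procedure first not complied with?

Step 1 — counting 27 days from 14 July 1996 (when the application is submitted) gives a deadline of 10 August 1996; completed 15 July 1996, before the deadline.
Step 2 — counting 13 days from 15 July 1996 (when the application fee is paid) gives a deadline of 28 July 1996; completed 26 July 1996, before the deadline.
Step 3 — 13 and 28 days from 26 July 1996 (when on-site notice is posted) are 8 August 1996 and 23 August 1996 respectively; 10 August 1996 falls inside that range.
Step 4 — counting 20 days from 10 August 1996 (when notice is mailed to adjoining owners) gives a deadline of 30 August 1996; completed 28 August 1996, before the deadline.
Step 5 — 21 and 51 days from 28 August 1996 (when the environmental checklist is filed) are 18 September 1996 and 18 October 1996 respectively; done 19 September 1996 — within the window.
Step 6 — 16 and 46 days from 19 September 1996 (when newspaper notice is published) are 5 October 1996 and 4 November 1996 respectively; 6 October 1996 falls inside that range.
Step 7 — 6 and 28 days from 6 October 1996 (when the traffic study is submitted) are 12 October 1996 and 3 November 1996 respectively; 10 October 1996 is 2 days too early.

Step 7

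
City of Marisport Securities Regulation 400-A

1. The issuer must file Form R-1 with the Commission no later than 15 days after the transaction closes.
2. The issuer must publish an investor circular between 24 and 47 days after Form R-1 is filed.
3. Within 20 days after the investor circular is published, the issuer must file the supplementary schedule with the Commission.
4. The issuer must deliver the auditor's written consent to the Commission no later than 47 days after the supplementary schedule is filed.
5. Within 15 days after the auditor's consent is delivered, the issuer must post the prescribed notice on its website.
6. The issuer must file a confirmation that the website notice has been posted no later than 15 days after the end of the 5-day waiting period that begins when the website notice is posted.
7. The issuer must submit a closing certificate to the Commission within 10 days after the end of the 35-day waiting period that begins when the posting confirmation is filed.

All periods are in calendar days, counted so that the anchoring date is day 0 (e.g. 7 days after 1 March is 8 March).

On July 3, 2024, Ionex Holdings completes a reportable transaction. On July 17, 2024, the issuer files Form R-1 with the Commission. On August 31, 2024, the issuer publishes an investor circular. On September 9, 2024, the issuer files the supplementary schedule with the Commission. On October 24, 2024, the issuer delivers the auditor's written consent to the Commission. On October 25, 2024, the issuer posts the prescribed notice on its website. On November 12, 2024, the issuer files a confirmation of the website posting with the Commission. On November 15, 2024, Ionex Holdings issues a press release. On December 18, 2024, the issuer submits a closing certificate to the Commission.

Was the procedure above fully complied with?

Step 1 — counting 15 days from July 3, 2024 (when the transaction closes) gives a deadline of July 18, 2024; completed July 17, 2024, before the deadline.
Step 2 — 24 and 47 days from July 17, 2024 (when Form R-1 is filed) are August 10, 2024 and September 2, 2024 respectively; done August 31, 2024 — within the window.
Step 3 — counting 20 days from August 31, 2024 (when the investor circular is published) gives a deadline of September 20, 2024; completed September 9, 2024, before the deadline.
Step 4 — counting 47 days from September 9, 2024 (when the supplementary schedule is filed) gives a deadline of October 26, 2024; completed October 24, 2024, before the deadline.
Step 5 — counting 15 days from October 24, 2024 (when the auditor's consent is delivered) gives a deadline of November 8, 2024; completed October 25, 2024, before the deadline.
Step 6 — counting 15 days from October 30, 2024 (end of the 5-day waiting period, which began when the website notice is posted on October 25, 2024) gives a deadline of November 14, 2024; November 12, 2024 is within that limit.
Step 7 — counting 10 days from December 17, 2024 (end of the 35-day waiting period, which began when the posting confirmation is filed on November 12, 2024) gives a deadline of December 27, 2024; December 18, 2024 is within that limit.

Yes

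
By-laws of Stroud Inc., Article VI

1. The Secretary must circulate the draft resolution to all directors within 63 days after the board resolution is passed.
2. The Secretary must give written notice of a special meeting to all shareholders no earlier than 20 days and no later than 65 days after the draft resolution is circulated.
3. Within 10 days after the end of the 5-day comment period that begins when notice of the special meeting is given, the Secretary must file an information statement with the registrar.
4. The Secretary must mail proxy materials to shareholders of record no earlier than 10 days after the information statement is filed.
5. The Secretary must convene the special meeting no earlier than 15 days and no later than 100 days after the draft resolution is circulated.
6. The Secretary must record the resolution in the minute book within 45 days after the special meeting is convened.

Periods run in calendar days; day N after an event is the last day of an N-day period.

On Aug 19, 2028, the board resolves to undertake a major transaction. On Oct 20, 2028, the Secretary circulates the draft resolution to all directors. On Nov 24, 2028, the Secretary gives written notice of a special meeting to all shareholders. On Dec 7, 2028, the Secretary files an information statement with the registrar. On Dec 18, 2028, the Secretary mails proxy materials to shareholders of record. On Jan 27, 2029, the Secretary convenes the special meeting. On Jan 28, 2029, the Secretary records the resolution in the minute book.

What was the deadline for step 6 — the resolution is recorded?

Step 6 runs from Jan 27, 2029, when the special meeting is convened. 45 days after Jan 27, 2029 is Mar 13, 2029.

Mar 13, 2029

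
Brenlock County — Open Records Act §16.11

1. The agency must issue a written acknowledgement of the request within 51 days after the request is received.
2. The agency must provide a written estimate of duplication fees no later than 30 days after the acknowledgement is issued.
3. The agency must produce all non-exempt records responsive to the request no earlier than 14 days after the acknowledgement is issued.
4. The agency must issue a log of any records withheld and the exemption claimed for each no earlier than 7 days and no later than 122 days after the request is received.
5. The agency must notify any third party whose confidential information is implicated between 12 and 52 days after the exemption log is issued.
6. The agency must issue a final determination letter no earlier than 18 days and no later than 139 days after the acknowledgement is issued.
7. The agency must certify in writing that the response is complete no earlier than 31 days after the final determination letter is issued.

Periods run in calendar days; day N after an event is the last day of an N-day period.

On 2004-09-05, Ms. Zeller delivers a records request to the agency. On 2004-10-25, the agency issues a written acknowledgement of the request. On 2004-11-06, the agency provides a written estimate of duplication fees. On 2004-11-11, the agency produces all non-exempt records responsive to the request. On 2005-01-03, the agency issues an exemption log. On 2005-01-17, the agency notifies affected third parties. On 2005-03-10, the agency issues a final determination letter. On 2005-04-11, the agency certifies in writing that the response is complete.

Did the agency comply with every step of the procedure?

Step 1: 51 days after 2004-09-05 (when the request is received) is 2004-10-26; done 2004-10-25 — timely.
Step 2: 30 days after 2004-10-25 (when the acknowledgement is issued) is 2004-11-24; completed 2004-11-06, before the deadline.
Step 3: the earliest permitted date is 14 days after 2004-10-25 (when the acknowledgement is issued), i.e. 2004-11-08; 2004-11-11 is on or after that date.
Step 4: the window is 7–122 days after 2004-09-05 (when the request is received), so 2004-09-12 through 2005-01-05; done 2005-01-03, which is between those dates.
Step 5: the window is 12–52 days after 2005-01-03 (when the exemption log is issued), so 2005-01-15 through 2005-02-24; done 2005-01-17 — within the window.
Step 6: the window is 18–139 days after 2004-10-25 (when the acknowledgement is issued), so 2004-11-12 through 2005-03-13; done 2005-03-10, which is between those dates.
Step 7: the earliest permitted date is 31 days after 2005-03-10 (when the final determination letter is issued), i.e. 2005-04-10; done 2005-04-11 — permitted.

Yes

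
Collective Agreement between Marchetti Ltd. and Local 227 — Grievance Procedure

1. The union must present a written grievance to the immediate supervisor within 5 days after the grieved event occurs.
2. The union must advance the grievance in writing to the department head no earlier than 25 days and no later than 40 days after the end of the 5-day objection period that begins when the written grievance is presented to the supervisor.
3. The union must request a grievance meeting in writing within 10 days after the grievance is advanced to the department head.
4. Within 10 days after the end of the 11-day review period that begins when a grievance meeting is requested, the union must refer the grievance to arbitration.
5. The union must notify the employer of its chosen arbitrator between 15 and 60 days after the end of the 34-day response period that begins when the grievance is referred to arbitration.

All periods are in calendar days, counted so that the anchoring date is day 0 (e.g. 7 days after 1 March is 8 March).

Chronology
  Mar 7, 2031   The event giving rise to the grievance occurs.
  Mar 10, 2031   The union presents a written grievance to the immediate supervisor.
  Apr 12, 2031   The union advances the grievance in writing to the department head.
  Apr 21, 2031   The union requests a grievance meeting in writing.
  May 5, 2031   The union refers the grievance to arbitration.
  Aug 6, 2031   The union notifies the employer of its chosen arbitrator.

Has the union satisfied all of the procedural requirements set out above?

Yes

(1) due by Mar 7, 2031 + 5 days = Mar 12, 2031; done Mar 10, 2031 — timely.
(2) the permitted window runs from Mar 15, 2031 + 25 = Apr 9, 2031 to Mar 15, 2031 + 40 = Apr 24, 2031; done Apr 12, 2031, which is between those dates.
(3) due by Apr 12, 2031 + 10 days = Apr 22, 2031; completed Apr 21, 2031, before the deadline.
(4) due by May 2, 2031 + 10 days = May 12, 2031; completed May 5, 2031, before the deadline.
(5) the permitted window runs from Jun 8, 2031 + 15 = Jun 23, 2031 to Jun 8, 2031 + 60 = Aug 7, 2031; done Aug 6, 2031, which is between those dates.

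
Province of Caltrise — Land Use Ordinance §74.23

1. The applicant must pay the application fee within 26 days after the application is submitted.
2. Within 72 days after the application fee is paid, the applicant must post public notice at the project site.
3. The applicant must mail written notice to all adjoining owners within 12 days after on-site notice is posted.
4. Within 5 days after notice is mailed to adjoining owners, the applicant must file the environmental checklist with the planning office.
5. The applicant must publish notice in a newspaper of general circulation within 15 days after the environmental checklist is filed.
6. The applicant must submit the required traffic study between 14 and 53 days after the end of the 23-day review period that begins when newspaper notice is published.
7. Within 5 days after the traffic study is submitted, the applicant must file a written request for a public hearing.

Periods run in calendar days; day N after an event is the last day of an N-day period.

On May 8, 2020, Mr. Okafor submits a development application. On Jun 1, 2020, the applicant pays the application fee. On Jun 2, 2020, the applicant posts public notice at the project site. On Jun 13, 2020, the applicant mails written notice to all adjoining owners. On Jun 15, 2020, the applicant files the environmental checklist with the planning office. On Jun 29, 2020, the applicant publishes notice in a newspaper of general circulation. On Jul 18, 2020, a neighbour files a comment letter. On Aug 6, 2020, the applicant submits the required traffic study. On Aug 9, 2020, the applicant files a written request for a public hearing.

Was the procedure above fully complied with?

Yes

Step 1: 26 days after May 8, 2020 (when the application is submitted) is Jun 3, 2020; Jun 1, 2020 is within that limit.
Step 2: 72 days after Jun 1, 2020 (when the application fee is paid) is Aug 12, 2020; Jun 2, 2020 is within that limit.
Step 3: 12 days after Jun 2, 2020 (when on-site notice is posted) is Jun 14, 2020; Jun 13, 2020 is within that limit.
Step 4: 5 days after Jun 13, 2020 (when notice is mailed to adjoining owners) is Jun 18, 2020; Jun 15, 2020 is within that limit.
Step 5: 15 days after Jun 15, 2020 (when the environmental checklist is filed) is Jun 30, 2020; done Jun 29, 2020 — timely.
Step 6: the window is 14–53 days after Jul 22, 2020 (end of the 23-day review period, which began when newspaper notice is published on Jun 29, 2020), so Aug 5, 2020 through Sep 13, 2020; Aug 6, 2020 falls inside that range.
Step 7: 5 days after Aug 6, 2020 (when the traffic study is submitted) is Aug 11, 2020; completed Aug 9, 2020, before the deadline.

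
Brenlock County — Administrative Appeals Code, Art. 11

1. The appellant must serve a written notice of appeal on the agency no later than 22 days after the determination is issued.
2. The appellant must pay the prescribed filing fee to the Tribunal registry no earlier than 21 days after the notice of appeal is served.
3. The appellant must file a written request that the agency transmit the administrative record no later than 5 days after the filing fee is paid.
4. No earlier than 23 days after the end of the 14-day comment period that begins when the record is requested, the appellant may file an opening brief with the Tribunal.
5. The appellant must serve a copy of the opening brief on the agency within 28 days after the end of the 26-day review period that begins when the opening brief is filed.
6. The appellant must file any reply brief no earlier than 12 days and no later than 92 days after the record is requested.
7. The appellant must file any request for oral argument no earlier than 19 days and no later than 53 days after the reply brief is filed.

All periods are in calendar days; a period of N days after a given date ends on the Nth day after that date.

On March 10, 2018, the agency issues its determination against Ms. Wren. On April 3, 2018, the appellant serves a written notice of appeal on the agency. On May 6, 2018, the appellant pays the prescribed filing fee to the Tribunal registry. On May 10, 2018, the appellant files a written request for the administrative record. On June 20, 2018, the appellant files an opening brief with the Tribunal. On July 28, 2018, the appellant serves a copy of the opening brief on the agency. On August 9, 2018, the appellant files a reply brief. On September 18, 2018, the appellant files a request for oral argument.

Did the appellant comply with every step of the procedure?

(1) due by March 10, 2018 + 22 days = April 1, 2018; done April 3, 2018 — 2 days late.
The procedure was therefore not followed at step 1.

No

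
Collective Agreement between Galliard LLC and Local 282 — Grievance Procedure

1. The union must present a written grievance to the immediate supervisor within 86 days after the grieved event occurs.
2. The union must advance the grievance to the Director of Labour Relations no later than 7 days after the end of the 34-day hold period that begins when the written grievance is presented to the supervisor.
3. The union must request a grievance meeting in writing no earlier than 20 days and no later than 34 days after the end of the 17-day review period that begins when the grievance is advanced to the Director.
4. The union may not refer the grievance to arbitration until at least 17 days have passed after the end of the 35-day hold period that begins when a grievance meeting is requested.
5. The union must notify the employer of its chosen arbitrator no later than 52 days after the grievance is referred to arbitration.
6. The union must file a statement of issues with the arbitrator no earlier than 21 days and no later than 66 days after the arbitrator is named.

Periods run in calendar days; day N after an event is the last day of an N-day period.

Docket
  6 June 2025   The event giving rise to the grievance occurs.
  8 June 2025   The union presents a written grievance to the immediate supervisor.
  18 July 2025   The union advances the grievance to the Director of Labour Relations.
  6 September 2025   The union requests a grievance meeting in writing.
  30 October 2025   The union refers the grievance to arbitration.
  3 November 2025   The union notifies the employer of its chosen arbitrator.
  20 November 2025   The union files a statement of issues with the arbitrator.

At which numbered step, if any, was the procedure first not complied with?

Step 6

Step 1 — counting 86 days from 6 June 2025 (when the grieved event occurs) gives a deadline of 31 August 2025; completed 8 June 2025, before the deadline.
Step 2 — counting 7 days from 12 July 2025 (end of the 34-day hold period, which began when the written grievance is presented to the supervisor on 8 June 2025) gives a deadline of 19 July 2025; 18 July 2025 is within that limit.
Step 3 — 20 and 34 days from 4 August 2025 (end of the 17-day review period, which began when the grievance is advanced to the Director on 18 July 2025) are 24 August 2025 and 7 September 2025 respectively; done 6 September 2025, which is between those dates.
Step 4 — must wait 17 days from 11 October 2025 (end of the 35-day hold period, which began when a grievance meeting is requested on 6 September 2025), so not before 28 October 2025; 30 October 2025 is on or after that date.
Step 5 — counting 52 days from 30 October 2025 (when the grievance is referred to arbitration) gives a deadline of 21 December 2025; completed 3 November 2025, before the deadline.
Step 6 — 21 and 66 days from 3 November 2025 (when the arbitrator is named) are 24 November 2025 and 8 January 2026 respectively; done 20 November 2025 — 4 days before the window opened.
No need to go further; step 6 was not satisfied.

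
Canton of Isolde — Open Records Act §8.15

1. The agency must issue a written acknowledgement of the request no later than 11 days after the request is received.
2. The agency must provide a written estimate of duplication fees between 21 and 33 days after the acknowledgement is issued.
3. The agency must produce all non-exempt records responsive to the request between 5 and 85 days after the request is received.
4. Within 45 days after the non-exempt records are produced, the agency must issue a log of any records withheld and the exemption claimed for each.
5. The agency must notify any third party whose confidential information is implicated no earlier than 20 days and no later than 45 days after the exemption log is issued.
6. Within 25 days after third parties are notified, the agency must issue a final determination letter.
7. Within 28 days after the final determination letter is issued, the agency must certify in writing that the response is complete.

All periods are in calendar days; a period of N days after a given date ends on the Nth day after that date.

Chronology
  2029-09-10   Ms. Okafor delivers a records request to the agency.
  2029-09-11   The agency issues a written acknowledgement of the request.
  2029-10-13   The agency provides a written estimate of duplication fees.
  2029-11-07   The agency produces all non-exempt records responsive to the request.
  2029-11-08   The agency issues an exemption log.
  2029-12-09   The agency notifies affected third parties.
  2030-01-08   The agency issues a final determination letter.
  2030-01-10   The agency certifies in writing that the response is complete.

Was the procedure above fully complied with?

Step 1 — counting 11 days from 2029-09-10 (when the request is received) gives a deadline of 2029-09-21; 2029-09-11 is within that limit.
Step 2 — 21 and 33 days from 2029-09-11 (when the acknowledgement is issued) are 2029-10-02 and 2029-10-14 respectively; done 2029-10-13, which is between those dates.
Step 3 — 5 and 85 days from 2029-09-10 (when the request is received) are 2029-09-15 and 2029-12-04 respectively; done 2029-11-07 — within the window.
Step 4 — counting 45 days from 2029-11-07 (when the non-exempt records are produced) gives a deadline of 2029-12-22; 2029-11-08 is within that limit.
Step 5 — 20 and 45 days from 2029-11-08 (when the exemption log is issued) are 2029-11-28 and 2029-12-23 respectively; 2029-12-09 falls inside that range.
Step 6 — counting 25 days from 2029-12-09 (when third parties are notified) gives a deadline of 2030-01-03; 2030-01-08 misses that deadline by 5 days.

No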